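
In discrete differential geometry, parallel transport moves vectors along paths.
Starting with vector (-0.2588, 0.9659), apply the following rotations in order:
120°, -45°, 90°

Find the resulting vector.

Total rotation: 120° + (-45°) + 90° = 165°. Final vector: (0, -1)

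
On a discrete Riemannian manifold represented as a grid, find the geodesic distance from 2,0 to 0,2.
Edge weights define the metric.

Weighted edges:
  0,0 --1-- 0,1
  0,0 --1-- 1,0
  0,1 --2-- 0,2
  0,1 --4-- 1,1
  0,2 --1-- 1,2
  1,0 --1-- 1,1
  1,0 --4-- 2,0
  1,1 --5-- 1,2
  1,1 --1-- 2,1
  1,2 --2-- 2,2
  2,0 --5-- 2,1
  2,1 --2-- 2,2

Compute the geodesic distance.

Shortest path: 2,0 → 1,0 → 0,0 → 0,1 → 0,2, total weight = 8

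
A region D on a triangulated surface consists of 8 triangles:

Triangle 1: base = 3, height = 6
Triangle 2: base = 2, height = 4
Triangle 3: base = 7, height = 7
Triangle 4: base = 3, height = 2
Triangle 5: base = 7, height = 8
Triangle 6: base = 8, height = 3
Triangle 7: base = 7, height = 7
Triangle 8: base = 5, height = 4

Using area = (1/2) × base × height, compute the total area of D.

(1/2)×3×6 + (1/2)×2×4 + (1/2)×7×7 + (1/2)×3×2 + (1/2)×7×8 + (1/2)×8×3 + (1/2)×7×7 + (1/2)×5×4 = 115.0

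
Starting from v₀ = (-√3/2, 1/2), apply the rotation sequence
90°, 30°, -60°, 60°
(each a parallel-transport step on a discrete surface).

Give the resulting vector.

Total rotation: 90° + 30° + (-60°) + 60° = 120°. Final vector: (0, -1)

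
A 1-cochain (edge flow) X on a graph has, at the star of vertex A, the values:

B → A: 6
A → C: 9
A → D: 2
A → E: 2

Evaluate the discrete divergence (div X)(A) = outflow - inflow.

Divergence = sum of outgoing flows = (-6) + 9 + 2 + 2 = 7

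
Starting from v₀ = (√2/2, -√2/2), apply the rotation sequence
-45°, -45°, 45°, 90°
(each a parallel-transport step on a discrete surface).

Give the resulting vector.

Total rotation: (-45°) + (-45°) + 45° + 90° = 45°. Final vector: (1, 0)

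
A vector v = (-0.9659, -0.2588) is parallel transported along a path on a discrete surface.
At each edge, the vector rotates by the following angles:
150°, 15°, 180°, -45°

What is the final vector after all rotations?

Total rotation: 150° + 15° + 180° + (-45°) = 300° ≡ -60° (mod 360°). Final vector: (-0.7071, 0.7071)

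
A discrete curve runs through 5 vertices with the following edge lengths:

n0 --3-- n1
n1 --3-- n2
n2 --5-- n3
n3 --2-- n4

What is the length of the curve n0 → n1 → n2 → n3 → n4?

Arc length = 3 + 3 + 5 + 2 = 13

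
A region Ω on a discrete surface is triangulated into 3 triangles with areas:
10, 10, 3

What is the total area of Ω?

10 + 10 + 3 = 23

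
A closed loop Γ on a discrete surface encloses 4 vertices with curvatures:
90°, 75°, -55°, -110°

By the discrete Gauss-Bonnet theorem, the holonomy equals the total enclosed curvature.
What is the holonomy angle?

Holonomy = total enclosed curvature = 90° + 75° + (-55°) + (-110°) = 0°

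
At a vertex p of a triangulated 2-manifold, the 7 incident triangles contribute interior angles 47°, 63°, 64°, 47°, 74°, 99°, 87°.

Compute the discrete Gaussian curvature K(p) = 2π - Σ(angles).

Sum of angles = 481°. K = 360° - 481° = -121° = -121π/180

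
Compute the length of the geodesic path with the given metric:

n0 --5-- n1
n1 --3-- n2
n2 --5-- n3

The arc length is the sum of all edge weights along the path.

Arc length = 5 + 3 + 5 = 13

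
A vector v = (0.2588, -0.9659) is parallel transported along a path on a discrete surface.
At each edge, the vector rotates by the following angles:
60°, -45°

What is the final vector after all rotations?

Total rotation: 60° + (-45°) = 15°. Final vector: (0.5000, -0.8660)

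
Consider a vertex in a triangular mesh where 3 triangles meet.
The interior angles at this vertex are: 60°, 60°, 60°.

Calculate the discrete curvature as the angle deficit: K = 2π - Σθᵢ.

Sum of angles = 180°. K = 360° - 180° = 180° = π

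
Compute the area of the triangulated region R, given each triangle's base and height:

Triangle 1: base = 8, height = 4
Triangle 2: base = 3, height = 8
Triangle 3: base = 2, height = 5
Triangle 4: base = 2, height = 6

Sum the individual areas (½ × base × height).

(1/2)×8×4 + (1/2)×3×8 + (1/2)×2×5 + (1/2)×2×6 = 39.0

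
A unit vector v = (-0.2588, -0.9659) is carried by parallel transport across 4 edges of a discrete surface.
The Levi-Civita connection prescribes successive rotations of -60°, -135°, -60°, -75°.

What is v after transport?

Total rotation: (-60°) + (-135°) + (-60°) + (-75°) = -330° ≡ 30° (mod 360°). Final vector: (0.2588, -0.9659)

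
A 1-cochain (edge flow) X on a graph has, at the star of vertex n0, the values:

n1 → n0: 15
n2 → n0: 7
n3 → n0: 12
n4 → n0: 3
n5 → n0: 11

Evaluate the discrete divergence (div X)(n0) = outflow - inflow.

Divergence = sum of outgoing flows = (-15) + (-7) + (-12) + (-3) + (-11) = -48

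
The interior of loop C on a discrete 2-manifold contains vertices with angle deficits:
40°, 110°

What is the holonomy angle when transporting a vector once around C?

Holonomy = total enclosed curvature = 40° + 110° = 150°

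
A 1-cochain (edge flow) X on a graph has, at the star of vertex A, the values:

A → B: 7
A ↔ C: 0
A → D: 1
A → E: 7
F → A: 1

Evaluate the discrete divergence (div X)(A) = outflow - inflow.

Divergence = sum of outgoing flows = 7 + 0 + 1 + 7 + (-1) = 14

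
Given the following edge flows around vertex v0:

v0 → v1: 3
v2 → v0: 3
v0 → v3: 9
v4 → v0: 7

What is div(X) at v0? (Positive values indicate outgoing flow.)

Divergence = sum of outgoing flows = 3 + (-3) + 9 + (-7) = 2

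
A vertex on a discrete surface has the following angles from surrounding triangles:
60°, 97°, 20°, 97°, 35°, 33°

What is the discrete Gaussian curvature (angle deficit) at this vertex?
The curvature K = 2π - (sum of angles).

Sum of angles = 342°. K = 360° - 342° = 18° = π/10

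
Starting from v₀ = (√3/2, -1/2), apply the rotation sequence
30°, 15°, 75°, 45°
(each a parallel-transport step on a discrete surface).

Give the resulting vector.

Total rotation: 30° + 15° + 75° + 45° = 165°. Final vector: (-0.7071, 0.7071)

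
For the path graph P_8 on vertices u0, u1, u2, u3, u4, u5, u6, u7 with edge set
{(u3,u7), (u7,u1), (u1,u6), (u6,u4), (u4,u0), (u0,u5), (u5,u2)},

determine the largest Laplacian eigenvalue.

The path graph P_n has Laplacian eigenvalues λ_k = 2 − 2cos(kπ/n), k = 0, 1, …, n−1. Here n = 8:
k=0: 2 − 2cos(0) = 0.0; k=1: 2 − 2cos(π/8) = 0.1522; k=2: 2 − 2cos(π/4) = 0.5858; k=3: 2 − 2cos(3π/8) = 1.2346; k=4: 2 − 2cos(π/2) = 2.0; k=5: 2 − 2cos(5π/8) = 2.7654; k=6: 2 − 2cos(3π/4) = 3.4142; k=7: 2 − 2cos(7π/8) = 3.8478.
Laplacian eigenvalues: [0.0, 0.1522, 0.5858, 1.2346, 2.0, 2.7654, 3.4142, 3.8478]. Largest eigenvalue (spectral radius) = 3.8478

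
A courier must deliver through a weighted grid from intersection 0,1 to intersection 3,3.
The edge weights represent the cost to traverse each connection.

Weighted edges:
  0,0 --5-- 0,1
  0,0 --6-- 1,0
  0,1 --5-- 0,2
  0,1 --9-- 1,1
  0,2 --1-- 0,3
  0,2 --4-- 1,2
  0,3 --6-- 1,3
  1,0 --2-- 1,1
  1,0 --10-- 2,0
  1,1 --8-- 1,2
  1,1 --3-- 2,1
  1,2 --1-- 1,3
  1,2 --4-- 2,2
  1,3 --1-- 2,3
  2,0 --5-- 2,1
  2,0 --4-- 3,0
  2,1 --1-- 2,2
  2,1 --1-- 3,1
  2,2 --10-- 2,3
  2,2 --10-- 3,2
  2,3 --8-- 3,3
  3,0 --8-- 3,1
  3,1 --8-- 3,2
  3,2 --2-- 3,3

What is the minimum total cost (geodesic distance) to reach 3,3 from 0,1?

Shortest path: 0,1 → 0,2 → 1,2 → 1,3 → 2,3 → 3,3, total weight = 19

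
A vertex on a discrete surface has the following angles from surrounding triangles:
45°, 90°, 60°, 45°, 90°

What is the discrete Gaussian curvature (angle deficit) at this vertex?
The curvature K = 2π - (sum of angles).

Sum of angles = 330°. K = 360° - 330° = 30°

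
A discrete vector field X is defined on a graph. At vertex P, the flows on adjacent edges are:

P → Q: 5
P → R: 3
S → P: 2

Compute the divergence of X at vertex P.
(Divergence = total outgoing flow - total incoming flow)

Divergence = sum of outgoing flows = 5 + 3 + (-2) = 6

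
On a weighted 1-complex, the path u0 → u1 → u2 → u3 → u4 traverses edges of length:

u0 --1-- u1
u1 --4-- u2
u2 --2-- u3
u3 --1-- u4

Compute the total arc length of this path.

Arc length = 1 + 4 + 2 + 1 = 8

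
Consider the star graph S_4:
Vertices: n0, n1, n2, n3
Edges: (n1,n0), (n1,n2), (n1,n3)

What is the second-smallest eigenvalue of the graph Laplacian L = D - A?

The star S_4 is the complete bipartite graph K_{1,3} (one hub of degree 3, 3 leaves of degree 1). The Laplacian spectrum of K_{p,q} is 0, p (multiplicity q−1), q (multiplicity p−1), p+q. With p = 1, q = 3: 0 once, 1 with multiplicity 2, and 4 once. (Check: trace L = sum of degrees = 6 = 2·1 + 4.)
Laplacian eigenvalues: [0.0, 1.0, 1.0, 4.0]. Algebraic connectivity (smallest non-zero eigenvalue) = 1.0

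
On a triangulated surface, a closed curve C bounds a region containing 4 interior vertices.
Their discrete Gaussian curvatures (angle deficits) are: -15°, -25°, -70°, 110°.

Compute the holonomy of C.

Holonomy = total enclosed curvature = (-15°) + (-25°) + (-70°) + 110° = 0°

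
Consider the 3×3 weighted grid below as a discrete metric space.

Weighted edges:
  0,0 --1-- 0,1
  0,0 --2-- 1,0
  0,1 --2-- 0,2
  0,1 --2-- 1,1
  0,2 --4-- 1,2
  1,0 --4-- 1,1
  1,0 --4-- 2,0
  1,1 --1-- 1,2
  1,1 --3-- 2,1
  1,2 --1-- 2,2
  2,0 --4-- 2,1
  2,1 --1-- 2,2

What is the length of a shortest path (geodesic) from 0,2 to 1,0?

Shortest path: 0,2 → 0,1 → 0,0 → 1,0, total weight = 5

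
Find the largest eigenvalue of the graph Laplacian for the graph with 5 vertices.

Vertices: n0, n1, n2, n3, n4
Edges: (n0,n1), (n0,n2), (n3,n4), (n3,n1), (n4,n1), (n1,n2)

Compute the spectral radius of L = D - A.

Degrees: deg(n0) = 2, deg(n1) = 4, deg(n2) = 2, deg(n3) = 2, deg(n4) = 2.
L = D − A with rows/columns ordered (n0, n1, n2, n3, n4):
  [ 2, -1, -1,  0,  0]
  [-1,  4, -1, -1, -1]
  [-1, -1,  2,  0,  0]
  [ 0, -1,  0,  2, -1]
  [ 0, -1,  0, -1,  2]
Characteristic polynomial: det(λI − L) = λ(λ − 1)(λ − 3)²(λ − 5).
Roots: λ = 0; (λ − 1) = 0 ⇒ λ = 1; (λ − 3) = 0 ⇒ λ = 3 (multiplicity 2); (λ − 5) = 0 ⇒ λ = 5.
(Check: the roots sum (with multiplicity) to 12, matching trace L = Σdeg = 2·6 = 12.)
Laplacian eigenvalues: [0.0, 1.0, 3.0, 3.0, 5.0]. Largest eigenvalue (spectral radius) = 5.0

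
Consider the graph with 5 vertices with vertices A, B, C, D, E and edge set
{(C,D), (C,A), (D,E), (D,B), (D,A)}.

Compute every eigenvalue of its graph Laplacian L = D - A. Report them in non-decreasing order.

Degrees: deg(A) = 2, deg(B) = 1, deg(C) = 2, deg(D) = 4, deg(E) = 1.
L = D − A with rows/columns ordered (A, B, C, D, E):
  [ 2,  0, -1, -1,  0]
  [ 0,  1,  0, -1,  0]
  [-1,  0,  2, -1,  0]
  [-1, -1, -1,  4, -1]
  [ 0,  0,  0, -1,  1]
Characteristic polynomial: det(λI − L) = λ(λ − 1)²(λ − 3)(λ − 5).
Roots: λ = 0; (λ − 1) = 0 ⇒ λ = 1 (multiplicity 2); (λ − 3) = 0 ⇒ λ = 3; (λ − 5) = 0 ⇒ λ = 5.
(Check: the roots sum (with multiplicity) to 10, matching trace L = Σdeg = 2·5 = 10.)
Laplacian eigenvalues (increasing order): [0.0, 1.0, 1.0, 3.0, 5.0]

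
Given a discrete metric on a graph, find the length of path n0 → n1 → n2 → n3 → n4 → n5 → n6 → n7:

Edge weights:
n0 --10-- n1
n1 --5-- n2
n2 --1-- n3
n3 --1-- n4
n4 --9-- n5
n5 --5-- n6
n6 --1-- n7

Arc length = 10 + 5 + 1 + 1 + 9 + 5 + 1 = 32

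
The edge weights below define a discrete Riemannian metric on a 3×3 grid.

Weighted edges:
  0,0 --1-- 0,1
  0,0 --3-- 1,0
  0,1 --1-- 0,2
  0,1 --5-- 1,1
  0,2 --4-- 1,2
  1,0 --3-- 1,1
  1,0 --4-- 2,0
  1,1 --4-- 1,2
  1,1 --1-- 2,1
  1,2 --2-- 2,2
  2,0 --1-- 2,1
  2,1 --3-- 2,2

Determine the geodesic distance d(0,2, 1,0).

Shortest path: 0,2 → 0,1 → 0,0 → 1,0, total weight = 5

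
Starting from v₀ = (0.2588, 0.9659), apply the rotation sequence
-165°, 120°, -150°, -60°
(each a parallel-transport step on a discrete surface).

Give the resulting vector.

Total rotation: (-165°) + 120° + (-150°) + (-60°) = -255° ≡ 105° (mod 360°). Final vector: (-1, 0)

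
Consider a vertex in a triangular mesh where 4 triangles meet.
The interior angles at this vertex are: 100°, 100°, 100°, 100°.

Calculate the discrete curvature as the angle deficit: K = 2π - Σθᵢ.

Sum of angles = 400°. K = 360° - 400° = -40° = -2π/9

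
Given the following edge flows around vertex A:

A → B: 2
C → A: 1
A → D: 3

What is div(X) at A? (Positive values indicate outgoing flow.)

Divergence = sum of outgoing flows = 2 + (-1) + 3 = 4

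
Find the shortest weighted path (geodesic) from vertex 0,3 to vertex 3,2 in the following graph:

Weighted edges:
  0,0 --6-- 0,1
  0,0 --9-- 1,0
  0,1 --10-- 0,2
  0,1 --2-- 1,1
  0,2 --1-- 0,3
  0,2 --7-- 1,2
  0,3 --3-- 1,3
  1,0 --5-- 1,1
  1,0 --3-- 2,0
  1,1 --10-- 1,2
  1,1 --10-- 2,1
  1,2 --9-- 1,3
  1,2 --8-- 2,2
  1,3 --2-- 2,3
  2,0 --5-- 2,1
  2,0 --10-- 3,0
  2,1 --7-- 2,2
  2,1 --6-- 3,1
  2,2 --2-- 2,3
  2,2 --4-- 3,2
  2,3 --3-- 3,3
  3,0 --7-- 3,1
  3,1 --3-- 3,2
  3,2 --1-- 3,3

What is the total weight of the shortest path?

Shortest path: 0,3 → 1,3 → 2,3 → 3,3 → 3,2, total weight = 9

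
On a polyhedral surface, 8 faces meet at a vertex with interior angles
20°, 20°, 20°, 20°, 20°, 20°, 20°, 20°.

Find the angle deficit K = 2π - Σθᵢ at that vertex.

Sum of angles = 160°. K = 360° - 160° = 200°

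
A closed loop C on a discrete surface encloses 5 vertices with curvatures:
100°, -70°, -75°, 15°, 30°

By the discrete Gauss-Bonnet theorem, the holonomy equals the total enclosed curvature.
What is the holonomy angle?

Holonomy = total enclosed curvature = 100° + (-70°) + (-75°) + 15° + 30° = 0°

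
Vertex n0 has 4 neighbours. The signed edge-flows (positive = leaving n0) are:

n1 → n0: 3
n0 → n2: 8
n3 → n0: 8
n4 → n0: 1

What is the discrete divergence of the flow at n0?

Divergence = sum of outgoing flows = (-3) + 8 + (-8) + (-1) = -4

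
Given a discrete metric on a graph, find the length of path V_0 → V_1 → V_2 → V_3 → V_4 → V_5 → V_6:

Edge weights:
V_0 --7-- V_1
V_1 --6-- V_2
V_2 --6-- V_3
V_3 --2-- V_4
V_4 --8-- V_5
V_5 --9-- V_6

Arc length = 7 + 6 + 6 + 2 + 8 + 9 = 38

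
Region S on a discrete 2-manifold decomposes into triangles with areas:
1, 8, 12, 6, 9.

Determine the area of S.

1 + 8 + 12 + 6 + 9 = 36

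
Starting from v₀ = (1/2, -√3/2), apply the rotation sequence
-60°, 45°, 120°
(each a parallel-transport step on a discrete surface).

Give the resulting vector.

Total rotation: (-60°) + 45° + 120° = 105°. Final vector: (0.7071, 0.7071)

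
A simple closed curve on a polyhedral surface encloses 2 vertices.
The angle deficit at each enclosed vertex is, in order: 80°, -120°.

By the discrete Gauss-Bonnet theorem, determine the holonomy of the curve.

Holonomy = total enclosed curvature = 80° + (-120°) = -40°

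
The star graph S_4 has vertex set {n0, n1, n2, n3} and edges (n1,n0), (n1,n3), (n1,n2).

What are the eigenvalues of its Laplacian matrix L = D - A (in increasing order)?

The star S_4 is the complete bipartite graph K_{1,3} (one hub of degree 3, 3 leaves of degree 1). The Laplacian spectrum of K_{p,q} is 0, p (multiplicity q−1), q (multiplicity p−1), p+q. With p = 1, q = 3: 0 once, 1 with multiplicity 2, and 4 once. (Check: trace L = sum of degrees = 6 = 2·1 + 4.)
Laplacian eigenvalues (increasing order): [0.0, 1.0, 1.0, 4.0]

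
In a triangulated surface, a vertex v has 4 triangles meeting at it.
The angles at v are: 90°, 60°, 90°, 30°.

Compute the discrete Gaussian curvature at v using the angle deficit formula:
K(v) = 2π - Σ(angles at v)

Sum of angles = 270°. K = 360° - 270° = 90°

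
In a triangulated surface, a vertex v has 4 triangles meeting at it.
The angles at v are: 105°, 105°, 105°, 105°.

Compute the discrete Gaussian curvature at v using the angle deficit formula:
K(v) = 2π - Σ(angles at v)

Sum of angles = 420°. K = 360° - 420° = -60° = -π/3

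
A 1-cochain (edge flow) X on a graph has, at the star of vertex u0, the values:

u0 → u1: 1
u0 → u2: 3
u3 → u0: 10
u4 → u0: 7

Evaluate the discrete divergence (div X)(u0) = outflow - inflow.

Divergence = sum of outgoing flows = 1 + 3 + (-10) + (-7) = -13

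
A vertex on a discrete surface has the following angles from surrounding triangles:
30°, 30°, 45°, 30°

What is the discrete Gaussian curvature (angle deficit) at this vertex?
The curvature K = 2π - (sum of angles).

Sum of angles = 135°. K = 360° - 135° = 225°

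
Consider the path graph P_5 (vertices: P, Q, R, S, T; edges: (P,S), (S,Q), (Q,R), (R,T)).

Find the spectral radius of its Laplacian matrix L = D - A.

The path graph P_n has Laplacian eigenvalues λ_k = 2 − 2cos(kπ/n), k = 0, 1, …, n−1. Here n = 5:
k=0: 2 − 2cos(0) = 0.0; k=1: 2 − 2cos(π/5) = 0.382; k=2: 2 − 2cos(2π/5) = 1.382; k=3: 2 − 2cos(3π/5) = 2.618; k=4: 2 − 2cos(4π/5) = 3.618.
Laplacian eigenvalues: [0.0, 0.382, 1.382, 2.618, 3.618]. Largest eigenvalue (spectral radius) = 3.618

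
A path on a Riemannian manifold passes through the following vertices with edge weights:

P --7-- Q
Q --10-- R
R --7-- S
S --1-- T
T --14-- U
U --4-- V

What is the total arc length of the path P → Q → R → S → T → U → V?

Arc length = 7 + 10 + 7 + 1 + 14 + 4 = 43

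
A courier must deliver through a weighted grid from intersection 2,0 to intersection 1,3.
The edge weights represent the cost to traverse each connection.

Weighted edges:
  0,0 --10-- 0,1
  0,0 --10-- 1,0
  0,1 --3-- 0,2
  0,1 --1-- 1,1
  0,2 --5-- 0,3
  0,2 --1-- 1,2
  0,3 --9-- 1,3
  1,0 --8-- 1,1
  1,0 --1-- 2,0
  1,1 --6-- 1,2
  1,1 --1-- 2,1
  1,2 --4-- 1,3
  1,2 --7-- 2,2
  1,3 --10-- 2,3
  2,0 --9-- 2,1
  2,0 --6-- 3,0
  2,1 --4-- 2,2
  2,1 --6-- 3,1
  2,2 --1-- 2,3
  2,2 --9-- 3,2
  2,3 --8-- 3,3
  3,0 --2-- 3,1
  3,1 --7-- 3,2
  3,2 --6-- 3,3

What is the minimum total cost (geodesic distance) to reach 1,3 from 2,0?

Shortest path: 2,0 → 1,0 → 1,1 → 0,1 → 0,2 → 1,2 → 1,3, total weight = 18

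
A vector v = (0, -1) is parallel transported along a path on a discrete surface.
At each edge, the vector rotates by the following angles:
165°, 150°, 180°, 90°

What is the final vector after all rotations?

Total rotation: 165° + 150° + 180° + 90° = 585° ≡ -135° (mod 360°). Final vector: (-0.7071, 0.7071)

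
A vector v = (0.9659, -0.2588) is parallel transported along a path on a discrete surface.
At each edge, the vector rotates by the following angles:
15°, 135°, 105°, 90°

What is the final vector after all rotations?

Total rotation: 15° + 135° + 105° + 90° = 345° ≡ -15° (mod 360°). Final vector: (0.8660, -0.5000)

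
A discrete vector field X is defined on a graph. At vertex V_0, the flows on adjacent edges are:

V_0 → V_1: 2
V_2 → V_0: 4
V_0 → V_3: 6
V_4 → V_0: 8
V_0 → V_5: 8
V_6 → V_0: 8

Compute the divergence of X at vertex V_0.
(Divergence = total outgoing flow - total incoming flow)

Divergence = sum of outgoing flows = 2 + (-4) + 6 + (-8) + 8 + (-8) = -4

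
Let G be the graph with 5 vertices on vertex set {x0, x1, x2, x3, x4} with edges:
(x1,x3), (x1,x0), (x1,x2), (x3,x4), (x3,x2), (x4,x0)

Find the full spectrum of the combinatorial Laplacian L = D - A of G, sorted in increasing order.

Degrees: deg(x0) = 2, deg(x1) = 3, deg(x2) = 2, deg(x3) = 3, deg(x4) = 2.
L = D − A with rows/columns ordered (x0, x1, x2, x3, x4):
  [ 2, -1,  0,  0, -1]
  [-1,  3, -1, -1,  0]
  [ 0, -1,  2, -1,  0]
  [ 0, -1, -1,  3, -1]
  [-1,  0,  0, -1,  2]
Characteristic polynomial: det(λI − L) = λ(λ² − 5λ + 5)(λ² − 7λ + 11).
Roots: λ = 0; (λ² − 5λ + 5) = 0 ⇒ λ = (5 ± √5)/2 ≈ 1.382, 3.618; (λ² − 7λ + 11) = 0 ⇒ λ = (7 ± √5)/2 ≈ 2.382, 4.618.
(Check: the roots sum (with multiplicity) to 12, matching trace L = Σdeg = 2·6 = 12.)
Laplacian eigenvalues (increasing order): [0.0, 1.382, 2.382, 3.618, 4.618]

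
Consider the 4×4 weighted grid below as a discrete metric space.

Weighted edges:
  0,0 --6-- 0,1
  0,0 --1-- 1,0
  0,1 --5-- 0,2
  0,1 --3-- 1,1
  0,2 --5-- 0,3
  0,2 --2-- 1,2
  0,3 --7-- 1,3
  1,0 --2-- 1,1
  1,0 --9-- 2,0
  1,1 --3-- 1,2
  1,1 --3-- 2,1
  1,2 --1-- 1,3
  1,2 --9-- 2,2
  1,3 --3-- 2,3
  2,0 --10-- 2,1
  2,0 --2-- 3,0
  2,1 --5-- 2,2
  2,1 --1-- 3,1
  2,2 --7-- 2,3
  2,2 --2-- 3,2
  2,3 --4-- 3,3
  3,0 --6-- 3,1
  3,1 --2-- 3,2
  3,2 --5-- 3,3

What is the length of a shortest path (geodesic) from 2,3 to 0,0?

Shortest path: 2,3 → 1,3 → 1,2 → 1,1 → 1,0 → 0,0, total weight = 10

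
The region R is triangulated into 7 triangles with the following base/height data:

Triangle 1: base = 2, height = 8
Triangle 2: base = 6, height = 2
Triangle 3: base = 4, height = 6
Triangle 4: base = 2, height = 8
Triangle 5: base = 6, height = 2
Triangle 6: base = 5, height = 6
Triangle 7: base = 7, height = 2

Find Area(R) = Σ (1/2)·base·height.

(1/2)×2×8 + (1/2)×6×2 + (1/2)×4×6 + (1/2)×2×8 + (1/2)×6×2 + (1/2)×5×6 + (1/2)×7×2 = 62.0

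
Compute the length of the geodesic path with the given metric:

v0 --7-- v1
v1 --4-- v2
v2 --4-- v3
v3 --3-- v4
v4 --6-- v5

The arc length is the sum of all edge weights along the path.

Arc length = 7 + 4 + 4 + 3 + 6 = 24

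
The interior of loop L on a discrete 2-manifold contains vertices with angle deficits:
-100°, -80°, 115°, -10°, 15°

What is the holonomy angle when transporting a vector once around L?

Holonomy = total enclosed curvature = (-100°) + (-80°) + 115° + (-10°) + 15° = -60°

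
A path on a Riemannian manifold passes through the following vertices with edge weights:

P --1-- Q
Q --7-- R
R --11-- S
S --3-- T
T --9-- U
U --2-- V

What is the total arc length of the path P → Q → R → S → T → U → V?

Arc length = 1 + 7 + 11 + 3 + 9 + 2 = 33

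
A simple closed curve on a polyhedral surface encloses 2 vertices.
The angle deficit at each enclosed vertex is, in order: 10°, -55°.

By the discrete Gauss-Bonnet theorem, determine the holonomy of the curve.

Holonomy = total enclosed curvature = 10° + (-55°) = -45°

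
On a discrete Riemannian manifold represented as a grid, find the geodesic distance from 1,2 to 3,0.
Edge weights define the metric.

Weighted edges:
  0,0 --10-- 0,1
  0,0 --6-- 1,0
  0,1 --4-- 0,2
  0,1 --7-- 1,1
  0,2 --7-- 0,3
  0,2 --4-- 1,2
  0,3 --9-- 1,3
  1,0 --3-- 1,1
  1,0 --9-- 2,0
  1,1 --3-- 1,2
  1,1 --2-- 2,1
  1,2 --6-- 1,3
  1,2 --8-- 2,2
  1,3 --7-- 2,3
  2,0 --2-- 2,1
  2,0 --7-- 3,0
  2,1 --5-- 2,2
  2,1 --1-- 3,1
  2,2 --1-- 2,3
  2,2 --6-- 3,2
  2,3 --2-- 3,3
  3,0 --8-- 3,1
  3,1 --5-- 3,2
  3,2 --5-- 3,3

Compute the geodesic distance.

Shortest path: 1,2 → 1,1 → 2,1 → 3,1 → 3,0, total weight = 14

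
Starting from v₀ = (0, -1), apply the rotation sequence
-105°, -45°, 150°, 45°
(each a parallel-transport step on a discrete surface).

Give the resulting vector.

Total rotation: (-105°) + (-45°) + 150° + 45° = 45°. Final vector: (0.7071, -0.7071)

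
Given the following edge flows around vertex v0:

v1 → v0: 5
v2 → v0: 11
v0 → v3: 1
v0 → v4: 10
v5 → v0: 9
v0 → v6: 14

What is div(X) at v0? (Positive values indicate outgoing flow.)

Divergence = sum of outgoing flows = (-5) + (-11) + 1 + 10 + (-9) + 14 = 0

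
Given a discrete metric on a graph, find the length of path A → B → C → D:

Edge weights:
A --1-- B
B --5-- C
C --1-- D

Arc length = 1 + 5 + 1 = 7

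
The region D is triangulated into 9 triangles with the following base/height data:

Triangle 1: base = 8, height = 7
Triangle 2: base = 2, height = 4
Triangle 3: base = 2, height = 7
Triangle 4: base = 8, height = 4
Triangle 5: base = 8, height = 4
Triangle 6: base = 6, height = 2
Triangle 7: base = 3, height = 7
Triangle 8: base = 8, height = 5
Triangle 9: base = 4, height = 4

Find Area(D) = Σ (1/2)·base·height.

(1/2)×8×7 + (1/2)×2×4 + (1/2)×2×7 + (1/2)×8×4 + (1/2)×8×4 + (1/2)×6×2 + (1/2)×3×7 + (1/2)×8×5 + (1/2)×4×4 = 115.5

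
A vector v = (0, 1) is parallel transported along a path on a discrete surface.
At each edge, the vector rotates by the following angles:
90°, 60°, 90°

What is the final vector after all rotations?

Total rotation: 90° + 60° + 90° = 240° ≡ -120° (mod 360°). Final vector: (0.8660, -0.5000)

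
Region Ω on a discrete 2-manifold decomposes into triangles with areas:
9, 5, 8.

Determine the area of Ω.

9 + 5 + 8 = 22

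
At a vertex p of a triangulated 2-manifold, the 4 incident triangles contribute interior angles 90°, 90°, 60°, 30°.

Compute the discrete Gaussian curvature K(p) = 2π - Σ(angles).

Sum of angles = 270°. K = 360° - 270° = 90° = π/2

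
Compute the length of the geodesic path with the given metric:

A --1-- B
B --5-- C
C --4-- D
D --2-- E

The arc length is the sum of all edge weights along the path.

Arc length = 1 + 5 + 4 + 2 = 12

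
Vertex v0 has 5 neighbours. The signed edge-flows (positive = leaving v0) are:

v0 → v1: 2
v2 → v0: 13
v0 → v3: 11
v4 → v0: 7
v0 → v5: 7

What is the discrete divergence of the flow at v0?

Divergence = sum of outgoing flows = 2 + (-13) + 11 + (-7) + 7 = 0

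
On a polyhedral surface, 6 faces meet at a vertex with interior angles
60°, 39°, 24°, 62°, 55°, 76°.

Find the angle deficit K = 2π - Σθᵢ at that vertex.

Sum of angles = 316°. K = 360° - 316° = 44° = 11π/45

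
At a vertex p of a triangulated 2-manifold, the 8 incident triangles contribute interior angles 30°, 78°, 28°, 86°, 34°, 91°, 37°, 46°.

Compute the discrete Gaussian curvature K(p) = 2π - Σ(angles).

Sum of angles = 430°. K = 360° - 430° = -70° = -7π/18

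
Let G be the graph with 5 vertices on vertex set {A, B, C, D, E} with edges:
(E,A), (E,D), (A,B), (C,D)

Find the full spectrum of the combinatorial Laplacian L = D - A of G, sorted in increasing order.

Degrees: deg(A) = 2, deg(B) = 1, deg(C) = 1, deg(D) = 2, deg(E) = 2.
L = D − A with rows/columns ordered (A, B, C, D, E):
  [ 2, -1,  0,  0, -1]
  [-1,  1,  0,  0,  0]
  [ 0,  0,  1, -1,  0]
  [ 0,  0, -1,  2, -1]
  [-1,  0,  0, -1,  2]
Characteristic polynomial: det(λI − L) = λ(λ² − 3λ + 1)(λ² − 5λ + 5).
Roots: λ = 0; (λ² − 3λ + 1) = 0 ⇒ λ = (3 ± √5)/2 ≈ 0.382, 2.618; (λ² − 5λ + 5) = 0 ⇒ λ = (5 ± √5)/2 ≈ 1.382, 3.618.
(Check: the roots sum (with multiplicity) to 8, matching trace L = Σdeg = 2·4 = 8.)
Laplacian eigenvalues (increasing order): [0.0, 0.382, 1.382, 2.618, 3.618]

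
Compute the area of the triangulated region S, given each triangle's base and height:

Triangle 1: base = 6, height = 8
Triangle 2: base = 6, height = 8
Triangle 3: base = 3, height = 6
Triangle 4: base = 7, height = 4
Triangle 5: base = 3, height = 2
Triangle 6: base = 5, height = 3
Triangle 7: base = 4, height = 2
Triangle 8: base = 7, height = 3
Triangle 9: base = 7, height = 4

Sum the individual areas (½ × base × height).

(1/2)×6×8 + (1/2)×6×8 + (1/2)×3×6 + (1/2)×7×4 + (1/2)×3×2 + (1/2)×5×3 + (1/2)×4×2 + (1/2)×7×3 + (1/2)×7×4 = 110.0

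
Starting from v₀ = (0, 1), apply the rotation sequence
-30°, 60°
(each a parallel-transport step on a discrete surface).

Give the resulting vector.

Total rotation: (-30°) + 60° = 30°. Final vector: (-0.5000, 0.8660)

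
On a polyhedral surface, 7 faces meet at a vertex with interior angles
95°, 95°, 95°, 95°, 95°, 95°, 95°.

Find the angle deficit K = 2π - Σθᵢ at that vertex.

Sum of angles = 665°. K = 360° - 665° = -305°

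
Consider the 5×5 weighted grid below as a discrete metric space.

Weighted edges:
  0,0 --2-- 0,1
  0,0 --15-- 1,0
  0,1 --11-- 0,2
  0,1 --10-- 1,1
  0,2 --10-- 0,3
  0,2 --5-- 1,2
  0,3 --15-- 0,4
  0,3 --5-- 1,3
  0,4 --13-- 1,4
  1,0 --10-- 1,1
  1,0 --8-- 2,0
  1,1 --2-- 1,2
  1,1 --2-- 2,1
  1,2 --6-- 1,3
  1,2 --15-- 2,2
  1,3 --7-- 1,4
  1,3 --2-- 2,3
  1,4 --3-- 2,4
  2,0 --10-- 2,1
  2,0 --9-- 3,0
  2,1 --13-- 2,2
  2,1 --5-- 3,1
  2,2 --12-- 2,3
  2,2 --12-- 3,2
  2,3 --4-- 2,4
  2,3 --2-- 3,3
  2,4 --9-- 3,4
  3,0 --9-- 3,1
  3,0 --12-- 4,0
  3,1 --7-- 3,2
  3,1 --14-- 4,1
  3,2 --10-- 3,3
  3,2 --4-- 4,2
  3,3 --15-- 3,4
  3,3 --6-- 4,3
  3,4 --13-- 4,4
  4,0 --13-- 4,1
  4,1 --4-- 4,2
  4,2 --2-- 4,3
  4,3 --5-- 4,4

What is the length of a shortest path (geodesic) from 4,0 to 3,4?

Shortest path: 4,0 → 4,1 → 4,2 → 4,3 → 4,4 → 3,4, total weight = 37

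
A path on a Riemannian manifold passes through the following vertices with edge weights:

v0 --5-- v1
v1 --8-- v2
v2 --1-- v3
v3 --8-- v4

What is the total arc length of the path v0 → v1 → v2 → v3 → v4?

Arc length = 5 + 8 + 1 + 8 = 22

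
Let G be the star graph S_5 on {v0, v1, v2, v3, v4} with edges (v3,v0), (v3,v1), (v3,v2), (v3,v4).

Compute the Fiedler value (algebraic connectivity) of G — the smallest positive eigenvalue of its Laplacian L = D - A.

The star S_5 is the complete bipartite graph K_{1,4} (one hub of degree 4, 4 leaves of degree 1). The Laplacian spectrum of K_{p,q} is 0, p (multiplicity q−1), q (multiplicity p−1), p+q. With p = 1, q = 4: 0 once, 1 with multiplicity 3, and 5 once. (Check: trace L = sum of degrees = 8 = 3·1 + 5.)
Laplacian eigenvalues: [0.0, 1.0, 1.0, 1.0, 5.0]. Algebraic connectivity (smallest non-zero eigenvalue) = 1.0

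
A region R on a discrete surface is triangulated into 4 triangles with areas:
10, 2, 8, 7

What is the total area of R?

10 + 2 + 8 + 7 = 27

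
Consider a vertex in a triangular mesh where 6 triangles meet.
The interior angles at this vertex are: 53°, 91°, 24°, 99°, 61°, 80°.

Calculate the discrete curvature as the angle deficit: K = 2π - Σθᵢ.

Sum of angles = 408°. K = 360° - 408° = -48° = -4π/15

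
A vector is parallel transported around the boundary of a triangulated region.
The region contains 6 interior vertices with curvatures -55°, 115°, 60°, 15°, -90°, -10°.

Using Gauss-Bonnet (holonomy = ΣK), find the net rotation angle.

Holonomy = total enclosed curvature = (-55°) + 115° + 60° + 15° + (-90°) + (-10°) = 35°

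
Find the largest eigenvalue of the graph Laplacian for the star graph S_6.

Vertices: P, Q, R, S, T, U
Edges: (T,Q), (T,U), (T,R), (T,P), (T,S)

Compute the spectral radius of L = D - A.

The star S_6 is the complete bipartite graph K_{1,5} (one hub of degree 5, 5 leaves of degree 1). The Laplacian spectrum of K_{p,q} is 0, p (multiplicity q−1), q (multiplicity p−1), p+q. With p = 1, q = 5: 0 once, 1 with multiplicity 4, and 6 once. (Check: trace L = sum of degrees = 10 = 4·1 + 6.)
Laplacian eigenvalues: [0.0, 1.0, 1.0, 1.0, 1.0, 6.0]. Largest eigenvalue (spectral radius) = 6.0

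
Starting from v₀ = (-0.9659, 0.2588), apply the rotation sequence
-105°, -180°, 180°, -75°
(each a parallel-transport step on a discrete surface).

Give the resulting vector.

Total rotation: (-105°) + (-180°) + 180° + (-75°) = -180° ≡ 180° (mod 360°). Final vector: (0.9659, -0.2588)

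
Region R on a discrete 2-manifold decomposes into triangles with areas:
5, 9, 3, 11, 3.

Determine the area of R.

5 + 9 + 3 + 11 + 3 = 31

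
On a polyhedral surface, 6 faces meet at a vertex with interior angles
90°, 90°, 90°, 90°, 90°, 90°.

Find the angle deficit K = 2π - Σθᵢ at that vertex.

Sum of angles = 540°. K = 360° - 540° = -180° = -π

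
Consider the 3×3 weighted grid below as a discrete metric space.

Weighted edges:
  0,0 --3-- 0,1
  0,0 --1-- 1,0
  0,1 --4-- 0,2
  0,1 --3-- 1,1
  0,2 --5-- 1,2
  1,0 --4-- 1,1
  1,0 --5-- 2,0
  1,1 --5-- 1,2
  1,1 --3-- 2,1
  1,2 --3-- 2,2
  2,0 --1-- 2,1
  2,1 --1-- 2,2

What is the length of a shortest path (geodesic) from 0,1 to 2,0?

Shortest path: 0,1 → 1,1 → 2,1 → 2,0, total weight = 7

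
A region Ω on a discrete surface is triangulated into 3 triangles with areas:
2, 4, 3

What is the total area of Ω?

2 + 4 + 3 = 9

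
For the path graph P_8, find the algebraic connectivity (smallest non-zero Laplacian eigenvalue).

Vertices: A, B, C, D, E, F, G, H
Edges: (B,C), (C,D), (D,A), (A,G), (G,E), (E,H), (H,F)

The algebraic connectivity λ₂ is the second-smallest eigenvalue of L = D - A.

The path graph P_n has Laplacian eigenvalues λ_k = 2 − 2cos(kπ/n), k = 0, 1, …, n−1. Here n = 8:
k=0: 2 − 2cos(0) = 0.0; k=1: 2 − 2cos(π/8) = 0.1522; k=2: 2 − 2cos(π/4) = 0.5858; k=3: 2 − 2cos(3π/8) = 1.2346; k=4: 2 − 2cos(π/2) = 2.0; k=5: 2 − 2cos(5π/8) = 2.7654; k=6: 2 − 2cos(3π/4) = 3.4142; k=7: 2 − 2cos(7π/8) = 3.8478.
Laplacian eigenvalues: [0.0, 0.1522, 0.5858, 1.2346, 2.0, 2.7654, 3.4142, 3.8478]. Algebraic connectivity (smallest non-zero eigenvalue) = 0.1522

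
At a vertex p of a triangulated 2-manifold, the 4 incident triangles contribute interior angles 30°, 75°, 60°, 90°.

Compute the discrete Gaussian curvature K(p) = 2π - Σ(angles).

Sum of angles = 255°. K = 360° - 255° = 105° = 7π/12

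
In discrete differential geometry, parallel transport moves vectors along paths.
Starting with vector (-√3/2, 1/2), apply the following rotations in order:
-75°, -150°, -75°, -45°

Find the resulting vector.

Total rotation: (-75°) + (-150°) + (-75°) + (-45°) = -345° ≡ 15° (mod 360°). Final vector: (-0.9659, 0.2588)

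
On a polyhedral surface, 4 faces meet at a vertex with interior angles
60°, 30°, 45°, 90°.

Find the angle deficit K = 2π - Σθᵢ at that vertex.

Sum of angles = 225°. K = 360° - 225° = 135° = 3π/4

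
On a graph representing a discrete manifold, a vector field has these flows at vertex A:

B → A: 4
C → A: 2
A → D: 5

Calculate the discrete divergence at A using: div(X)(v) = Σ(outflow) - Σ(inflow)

Divergence = sum of outgoing flows = (-4) + (-2) + 5 = -1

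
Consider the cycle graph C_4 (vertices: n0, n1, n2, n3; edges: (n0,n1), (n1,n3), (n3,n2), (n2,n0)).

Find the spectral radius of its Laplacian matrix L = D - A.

The cycle graph C_n has Laplacian eigenvalues λ_k = 2 − 2cos(2πk/n), k = 0, 1, …, n−1. Here n = 4:
k=0: 2 − 2cos(0) = 0.0; k=1: 2 − 2cos(π/2) = 2.0; k=2: 2 − 2cos(π) = 4.0; k=3: 2 − 2cos(3π/2) = 2.0.
Laplacian eigenvalues: [0.0, 2.0, 2.0, 4.0]. Largest eigenvalue (spectral radius) = 4.0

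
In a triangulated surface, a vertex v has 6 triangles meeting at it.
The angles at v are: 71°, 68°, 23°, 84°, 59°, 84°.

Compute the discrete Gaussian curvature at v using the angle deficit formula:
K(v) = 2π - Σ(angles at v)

Sum of angles = 389°. K = 360° - 389° = -29° = -29π/180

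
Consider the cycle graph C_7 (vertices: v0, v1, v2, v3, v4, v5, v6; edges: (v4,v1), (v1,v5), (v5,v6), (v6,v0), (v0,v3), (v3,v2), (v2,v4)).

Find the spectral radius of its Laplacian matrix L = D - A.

The cycle graph C_n has Laplacian eigenvalues λ_k = 2 − 2cos(2πk/n), k = 0, 1, …, n−1. Here n = 7:
k=0: 2 − 2cos(0) = 0.0; k=1: 2 − 2cos(2π/7) = 0.753; k=2: 2 − 2cos(4π/7) = 2.445; k=3: 2 − 2cos(6π/7) = 3.8019; k=4: 2 − 2cos(8π/7) = 3.8019; k=5: 2 − 2cos(10π/7) = 2.445; k=6: 2 − 2cos(12π/7) = 0.753.
Laplacian eigenvalues: [0.0, 0.753, 0.753, 2.445, 2.445, 3.8019, 3.8019]. Largest eigenvalue (spectral radius) = 3.8019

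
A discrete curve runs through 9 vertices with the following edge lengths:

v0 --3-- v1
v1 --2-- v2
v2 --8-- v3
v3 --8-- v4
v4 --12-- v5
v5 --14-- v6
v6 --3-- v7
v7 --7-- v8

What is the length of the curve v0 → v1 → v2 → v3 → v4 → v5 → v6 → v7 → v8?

Arc length = 3 + 2 + 8 + 8 + 12 + 14 + 3 + 7 = 57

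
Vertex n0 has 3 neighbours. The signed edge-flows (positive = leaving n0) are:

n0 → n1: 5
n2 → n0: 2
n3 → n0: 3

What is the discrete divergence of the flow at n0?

Divergence = sum of outgoing flows = 5 + (-2) + (-3) = 0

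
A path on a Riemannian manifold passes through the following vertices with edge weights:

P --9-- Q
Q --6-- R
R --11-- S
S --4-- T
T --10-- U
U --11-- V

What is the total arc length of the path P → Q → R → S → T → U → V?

Arc length = 9 + 6 + 11 + 4 + 10 + 11 = 51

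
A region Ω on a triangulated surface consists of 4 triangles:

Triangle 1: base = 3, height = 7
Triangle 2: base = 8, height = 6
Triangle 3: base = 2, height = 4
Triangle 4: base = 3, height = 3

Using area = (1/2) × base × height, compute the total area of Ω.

(1/2)×3×7 + (1/2)×8×6 + (1/2)×2×4 + (1/2)×3×3 = 43.0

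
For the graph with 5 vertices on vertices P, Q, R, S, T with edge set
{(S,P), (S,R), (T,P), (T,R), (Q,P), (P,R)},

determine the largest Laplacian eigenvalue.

Degrees: deg(P) = 4, deg(Q) = 1, deg(R) = 3, deg(S) = 2, deg(T) = 2.
L = D − A with rows/columns ordered (P, Q, R, S, T):
  [ 4, -1, -1, -1, -1]
  [-1,  1,  0,  0,  0]
  [-1,  0,  3, -1, -1]
  [-1,  0, -1,  2,  0]
  [-1,  0, -1,  0,  2]
Characteristic polynomial: det(λI − L) = λ(λ − 1)(λ − 2)(λ − 4)(λ − 5).
Roots: λ = 0; (λ − 1) = 0 ⇒ λ = 1; (λ − 2) = 0 ⇒ λ = 2; (λ − 4) = 0 ⇒ λ = 4; (λ − 5) = 0 ⇒ λ = 5.
(Check: the roots sum (with multiplicity) to 12, matching trace L = Σdeg = 2·6 = 12.)
Laplacian eigenvalues: [0.0, 1.0, 2.0, 4.0, 5.0]. Largest eigenvalue (spectral radius) = 5.0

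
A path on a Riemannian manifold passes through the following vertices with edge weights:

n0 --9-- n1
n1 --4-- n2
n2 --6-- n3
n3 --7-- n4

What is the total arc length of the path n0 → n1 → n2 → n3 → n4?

Arc length = 9 + 4 + 6 + 7 = 26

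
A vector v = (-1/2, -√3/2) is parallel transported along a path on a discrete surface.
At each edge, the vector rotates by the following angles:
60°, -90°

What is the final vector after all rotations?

Total rotation: 60° + (-90°) = -30°. Final vector: (-0.8660, -0.5000)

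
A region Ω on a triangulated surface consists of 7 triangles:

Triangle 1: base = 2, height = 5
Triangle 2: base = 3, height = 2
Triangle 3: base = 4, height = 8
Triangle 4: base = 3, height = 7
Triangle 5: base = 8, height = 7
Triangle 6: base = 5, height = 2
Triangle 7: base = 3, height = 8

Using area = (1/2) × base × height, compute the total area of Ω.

(1/2)×2×5 + (1/2)×3×2 + (1/2)×4×8 + (1/2)×3×7 + (1/2)×8×7 + (1/2)×5×2 + (1/2)×3×8 = 79.5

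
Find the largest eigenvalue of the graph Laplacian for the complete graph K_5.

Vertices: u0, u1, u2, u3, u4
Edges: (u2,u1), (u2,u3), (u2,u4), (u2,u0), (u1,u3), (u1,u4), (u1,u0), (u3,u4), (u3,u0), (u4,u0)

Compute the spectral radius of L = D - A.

For the complete graph K_n, L = nI − J (J = all-ones matrix). J has eigenvalues n (once, eigenvector 𝟙) and 0 (multiplicity n−1), so L has eigenvalues 0 (once) and n (multiplicity n−1). Here n = 5: eigenvalue 0 once and 5 with multiplicity 4.
Laplacian eigenvalues: [0.0, 5.0, 5.0, 5.0, 5.0]. Largest eigenvalue (spectral radius) = 5.0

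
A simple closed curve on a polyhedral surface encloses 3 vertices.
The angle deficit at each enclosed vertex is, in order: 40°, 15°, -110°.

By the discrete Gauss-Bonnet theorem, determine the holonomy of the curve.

Holonomy = total enclosed curvature = 40° + 15° + (-110°) = -55°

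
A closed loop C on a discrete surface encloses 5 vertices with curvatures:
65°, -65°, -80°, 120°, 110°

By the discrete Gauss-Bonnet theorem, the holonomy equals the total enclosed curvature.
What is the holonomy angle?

Holonomy = total enclosed curvature = 65° + (-65°) + (-80°) + 120° + 110° = 150°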